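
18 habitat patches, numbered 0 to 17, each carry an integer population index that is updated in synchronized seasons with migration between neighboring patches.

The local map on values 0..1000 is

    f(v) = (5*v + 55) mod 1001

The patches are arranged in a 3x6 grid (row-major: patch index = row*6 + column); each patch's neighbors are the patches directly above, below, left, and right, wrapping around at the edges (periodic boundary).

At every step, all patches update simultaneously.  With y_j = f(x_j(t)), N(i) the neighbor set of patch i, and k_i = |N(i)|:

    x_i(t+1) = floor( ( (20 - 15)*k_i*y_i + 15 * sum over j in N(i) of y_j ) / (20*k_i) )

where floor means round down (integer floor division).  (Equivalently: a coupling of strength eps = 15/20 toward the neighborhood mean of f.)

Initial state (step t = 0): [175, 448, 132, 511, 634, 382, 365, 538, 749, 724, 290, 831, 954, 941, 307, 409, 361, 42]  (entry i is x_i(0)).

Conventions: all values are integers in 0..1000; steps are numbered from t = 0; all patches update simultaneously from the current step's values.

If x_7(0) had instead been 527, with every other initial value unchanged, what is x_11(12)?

Answer: x_11(12) = 380
Key observation: This trace re-runs the system from the modified initial state.

Derivation:
t=0: [175, 448, 132, 511, 634, 382, 365, 527, 749, 724, 290, 831, 954, 941, 307, 409, 361, 42]
t=1: [786, 652, 607, 472, 605, 545, 715, 682, 698, 544, 493, 541, 735, 637, 590, 536, 418, 600]
t=2: [703, 409, 259, 416, 366, 544, 705, 437, 383, 606, 457, 559, 537, 341, 300, 432, 294, 464]
t=3: [551, 383, 416, 319, 552, 694, 592, 510, 471, 330, 522, 598, 611, 495, 567, 295, 470, 633]
t=4: [503, 630, 579, 570, 622, 483, 295, 510, 538, 597, 533, 275, 320, 613, 521, 628, 517, 255]
t=5: [489, 469, 706, 476, 551, 396, 554, 449, 606, 488, 416, 490, 452, 426, 539, 467, 422, 492]
t=6: [418, 392, 456, 534, 344, 443, 508, 353, 418, 317, 402, 407, 456, 375, 418, 441, 386, 318]
t=7: [262, 420, 274, 556, 575, 376, 407, 519, 398, 382, 481, 316, 516, 477, 347, 531, 572, 474]
t=8: [430, 389, 446, 775, 820, 673, 449, 297, 540, 623, 759, 515, 404, 526, 499, 833, 700, 689]
t=9: [385, 570, 675, 384, 552, 381, 345, 647, 476, 556, 492, 543, 333, 575, 499, 465, 458, 437]
t=10: [874, 717, 642, 703, 726, 764, 710, 642, 501, 639, 645, 658, 728, 692, 543, 600, 449, 582]
t=11: [630, 432, 539, 374, 548, 669, 472, 498, 428, 334, 363, 594, 641, 570, 451, 365, 444, 654]
t=12: [290, 502, 494, 820, 660, 350, 295, 458, 483, 718, 557, 380, 409, 473, 587, 637, 605, 258]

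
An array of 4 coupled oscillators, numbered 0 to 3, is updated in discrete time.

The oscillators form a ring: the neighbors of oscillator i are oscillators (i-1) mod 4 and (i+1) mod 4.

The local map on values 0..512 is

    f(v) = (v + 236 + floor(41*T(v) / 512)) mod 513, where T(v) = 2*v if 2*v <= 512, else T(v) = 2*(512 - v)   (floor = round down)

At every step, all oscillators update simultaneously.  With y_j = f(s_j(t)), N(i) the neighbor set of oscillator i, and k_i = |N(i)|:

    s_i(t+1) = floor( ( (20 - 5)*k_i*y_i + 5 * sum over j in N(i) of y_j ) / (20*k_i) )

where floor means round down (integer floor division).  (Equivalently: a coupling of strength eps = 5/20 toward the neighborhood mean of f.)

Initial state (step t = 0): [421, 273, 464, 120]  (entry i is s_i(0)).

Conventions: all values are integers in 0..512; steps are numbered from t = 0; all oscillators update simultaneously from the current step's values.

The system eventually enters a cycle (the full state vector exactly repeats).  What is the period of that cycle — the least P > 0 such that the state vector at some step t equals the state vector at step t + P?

Simulating step by step:
t=0: [421, 273, 464, 120]
t=1: [169, 69, 196, 325]
t=2: [373, 348, 396, 169]
t=3: [154, 104, 168, 355]
t=4: [367, 372, 379, 182]
t=5: [155, 117, 162, 364]
t=6: [371, 383, 377, 187]
t=7: [159, 124, 163, 368]
t=8: [376, 389, 380, 191]
t=9: [163, 128, 166, 373]
t=10: [381, 394, 383, 195]
t=11: [167, 132, 169, 377]
t=12: [385, 399, 387, 198]
t=13: [171, 137, 173, 381]
t=14: [390, 404, 391, 201]
t=15: [175, 141, 176, 384]
t=16: [395, 409, 395, 205]
t=17: [179, 145, 179, 388]
t=18: [399, 413, 399, 208]
t=19: [183, 148, 183, 392]
t=20: [403, 417, 403, 212]
t=21: [186, 152, 186, 396]
t=22: [406, 421, 406, 215]
t=23: [189, 154, 189, 400]
t=24: [410, 424, 410, 218]
t=25: [192, 158, 192, 403]
t=26: [413, 428, 413, 221]
t=27: [195, 160, 195, 406]
t=28: [417, 431, 417, 224]
t=29: [198, 163, 198, 410]
t=30: [420, 435, 420, 228]
t=31: [201, 166, 201, 414]
t=32: [424, 438, 424, 231]
t=33: [205, 169, 205, 417]
t=34: [428, 442, 428, 234]
t=35: [208, 173, 208, 421]
t=36: [432, 446, 432, 237]
t=37: [211, 176, 211, 424]
t=38: [435, 450, 435, 240]
t=39: [150, 179, 150, 43]
t=40: [398, 434, 398, 316]
t=41: [134, 161, 134, 87]
t=42: [388, 414, 388, 349]
t=43: [128, 146, 128, 106]
t=44: [383, 399, 383, 364]
t=45: [125, 136, 125, 114]
t=46: [380, 390, 380, 371]
t=47: [124, 130, 124, 118]
t=48: [379, 384, 379, 373]
t=49: [122, 126, 122, 119]
t=50: [377, 380, 377, 374]
t=51: [121, 123, 121, 119]
t=52: [376, 377, 376, 374]
t=53: [120, 120, 120, 119]
t=54: [374, 375, 374, 374]
t=55: [119, 119, 119, 119]
t=56: [374, 374, 374, 374]
t=57: [119, 119, 119, 119]

Answer: 2
Key observation: The state at step 55, [119, 119, 119, 119], reappears at step 57 — and no state repeats earlier — so the cycle the system enters has period 2.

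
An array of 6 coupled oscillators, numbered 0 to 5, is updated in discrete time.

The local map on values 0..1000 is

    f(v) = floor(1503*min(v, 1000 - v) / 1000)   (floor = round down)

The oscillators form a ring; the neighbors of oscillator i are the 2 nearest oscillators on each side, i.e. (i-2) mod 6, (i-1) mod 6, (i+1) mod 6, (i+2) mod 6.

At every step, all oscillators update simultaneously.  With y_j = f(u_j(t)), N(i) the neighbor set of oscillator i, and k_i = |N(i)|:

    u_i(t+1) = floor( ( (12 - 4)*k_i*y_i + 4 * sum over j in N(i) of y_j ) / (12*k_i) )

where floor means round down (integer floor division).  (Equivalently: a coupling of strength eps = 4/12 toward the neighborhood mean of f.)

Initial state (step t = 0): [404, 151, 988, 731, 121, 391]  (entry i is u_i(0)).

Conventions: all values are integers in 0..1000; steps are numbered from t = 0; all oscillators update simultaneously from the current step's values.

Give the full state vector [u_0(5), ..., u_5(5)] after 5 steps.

Answer: [552, 641, 552, 684, 611, 587]

Derivation:
t=0: [404, 151, 988, 731, 121, 391]
t=1: [489, 285, 130, 353, 255, 509]
t=2: [634, 468, 302, 498, 438, 664]
t=3: [559, 656, 523, 691, 626, 558]
t=4: [646, 553, 661, 514, 583, 626]
t=5: [552, 641, 552, 684, 611, 587]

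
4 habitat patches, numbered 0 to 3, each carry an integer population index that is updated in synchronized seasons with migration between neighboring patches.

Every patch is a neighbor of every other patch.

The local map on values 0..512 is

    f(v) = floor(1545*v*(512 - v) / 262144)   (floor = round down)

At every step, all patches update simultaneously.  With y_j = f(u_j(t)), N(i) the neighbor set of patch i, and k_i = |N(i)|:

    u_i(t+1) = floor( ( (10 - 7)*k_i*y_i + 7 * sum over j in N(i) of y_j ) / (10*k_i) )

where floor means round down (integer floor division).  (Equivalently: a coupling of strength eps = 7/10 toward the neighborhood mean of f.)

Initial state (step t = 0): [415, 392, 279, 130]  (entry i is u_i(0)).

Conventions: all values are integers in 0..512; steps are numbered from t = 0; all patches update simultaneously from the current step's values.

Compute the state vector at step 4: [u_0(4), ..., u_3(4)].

Simulating step by step:
t=0: [415, 392, 279, 130]
t=1: [293, 295, 302, 296]
t=2: [376, 376, 375, 376]
t=3: [301, 301, 301, 301]
t=4: [374, 374, 374, 374]

Answer: [374, 374, 374, 374]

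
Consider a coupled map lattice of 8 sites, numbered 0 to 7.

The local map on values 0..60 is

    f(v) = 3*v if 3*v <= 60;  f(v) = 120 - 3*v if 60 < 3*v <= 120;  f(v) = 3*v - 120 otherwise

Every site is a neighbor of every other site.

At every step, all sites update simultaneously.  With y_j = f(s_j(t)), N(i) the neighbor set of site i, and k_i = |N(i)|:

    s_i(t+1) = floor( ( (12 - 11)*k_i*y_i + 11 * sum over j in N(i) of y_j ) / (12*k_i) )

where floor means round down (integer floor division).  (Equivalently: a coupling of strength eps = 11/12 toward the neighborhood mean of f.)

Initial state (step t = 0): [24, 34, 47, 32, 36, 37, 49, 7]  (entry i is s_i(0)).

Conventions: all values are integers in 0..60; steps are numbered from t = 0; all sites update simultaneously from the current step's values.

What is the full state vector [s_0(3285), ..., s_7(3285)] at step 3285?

Answer: [9, 9, 9, 9, 9, 9, 9, 9]
Key observation: The state at step 3, [39, 39, 39, 39, 39, 39, 39, 39], reappears at step 7: the system is in a cycle of period 4 from step 3 on.  Therefore the state at step 3285 equals the state at step 3 + ((3285 - 3) mod 4) = 5, which is [9, 9, 9, 9, 9, 9, 9, 9].

Derivation:
t=0: [24, 34, 47, 32, 36, 37, 49, 7]
t=1: [21, 22, 22, 22, 23, 23, 22, 22]
t=2: [53, 53, 53, 53, 53, 53, 53, 53]
t=3: [39, 39, 39, 39, 39, 39, 39, 39]
t=4: [3, 3, 3, 3, 3, 3, 3, 3]
t=5: [9, 9, 9, 9, 9, 9, 9, 9]
t=6: [27, 27, 27, 27, 27, 27, 27, 27]
t=7: [39, 39, 39, 39, 39, 39, 39, 39]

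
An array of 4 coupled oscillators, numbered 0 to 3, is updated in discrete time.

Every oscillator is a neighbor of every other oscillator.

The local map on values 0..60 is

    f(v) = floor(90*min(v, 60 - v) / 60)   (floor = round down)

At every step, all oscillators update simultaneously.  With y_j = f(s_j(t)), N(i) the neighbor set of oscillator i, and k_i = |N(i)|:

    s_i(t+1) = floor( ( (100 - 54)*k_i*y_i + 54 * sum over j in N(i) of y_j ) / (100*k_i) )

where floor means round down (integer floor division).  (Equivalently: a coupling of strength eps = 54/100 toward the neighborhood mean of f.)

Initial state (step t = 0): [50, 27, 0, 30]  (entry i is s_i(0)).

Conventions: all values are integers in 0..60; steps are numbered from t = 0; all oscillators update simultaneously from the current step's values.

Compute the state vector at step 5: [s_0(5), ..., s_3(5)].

Answer: [33, 33, 33, 33]

Derivation:
t=0: [50, 27, 0, 30]
t=1: [22, 29, 18, 30]
t=2: [35, 38, 34, 39]
t=3: [35, 34, 36, 33]
t=4: [37, 38, 37, 38]
t=5: [33, 33, 33, 33]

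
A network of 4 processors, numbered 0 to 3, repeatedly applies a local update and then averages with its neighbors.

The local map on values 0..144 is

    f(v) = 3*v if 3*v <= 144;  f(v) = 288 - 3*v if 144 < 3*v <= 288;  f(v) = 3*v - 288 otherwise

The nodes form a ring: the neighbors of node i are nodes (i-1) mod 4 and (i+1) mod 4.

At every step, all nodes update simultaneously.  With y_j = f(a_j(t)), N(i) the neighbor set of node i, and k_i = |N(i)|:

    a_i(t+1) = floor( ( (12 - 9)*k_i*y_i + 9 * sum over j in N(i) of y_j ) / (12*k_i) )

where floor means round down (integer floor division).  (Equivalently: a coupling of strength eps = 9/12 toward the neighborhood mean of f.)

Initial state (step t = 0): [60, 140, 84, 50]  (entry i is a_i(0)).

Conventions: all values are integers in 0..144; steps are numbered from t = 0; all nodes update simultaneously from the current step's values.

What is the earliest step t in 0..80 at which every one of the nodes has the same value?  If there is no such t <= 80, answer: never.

Answer: 24
Key observation: Synchronization is absorbing here: once all nodes are equal they stay equal, and step 24 is the first all-equal step.

Derivation:
t=0: [60, 140, 84, 50]  (not all equal)
t=1: [128, 87, 110, 88]  (not all equal)
t=2: [43, 58, 29, 57]  (not all equal)
t=3: [118, 109, 108, 110]  (not all equal)
t=4: [46, 48, 39, 48]  (not all equal)
t=5: [142, 131, 137, 131]  (not all equal)
t=6: [113, 124, 109, 124]  (not all equal)
t=7: [75, 54, 72, 54]  (not all equal)
t=8: [110, 82, 112, 82]  (not all equal)
t=9: [42, 44, 43, 44]  (not all equal)
t=10: [130, 128, 131, 128]  (not all equal)
t=11: [97, 101, 98, 101]  (not all equal)
t=12: [12, 7, 12, 7]  (not all equal)
t=13: [24, 32, 24, 32]  (not all equal)
t=14: [90, 78, 90, 78]  (not all equal)
t=15: [45, 27, 45, 27]  (not all equal)
t=16: [94, 121, 94, 121]  (not all equal)
t=17: [57, 23, 57, 23]  (not all equal)
t=18: [81, 105, 81, 105]  (not all equal)
t=19: [31, 40, 31, 40]  (not all equal)
t=20: [113, 99, 113, 99]  (not all equal)
t=21: [19, 40, 19, 40]  (not all equal)
t=22: [104, 72, 104, 72]  (not all equal)
t=23: [60, 36, 60, 36]  (not all equal)
t=24: [108, 108, 108, 108]  (all equal)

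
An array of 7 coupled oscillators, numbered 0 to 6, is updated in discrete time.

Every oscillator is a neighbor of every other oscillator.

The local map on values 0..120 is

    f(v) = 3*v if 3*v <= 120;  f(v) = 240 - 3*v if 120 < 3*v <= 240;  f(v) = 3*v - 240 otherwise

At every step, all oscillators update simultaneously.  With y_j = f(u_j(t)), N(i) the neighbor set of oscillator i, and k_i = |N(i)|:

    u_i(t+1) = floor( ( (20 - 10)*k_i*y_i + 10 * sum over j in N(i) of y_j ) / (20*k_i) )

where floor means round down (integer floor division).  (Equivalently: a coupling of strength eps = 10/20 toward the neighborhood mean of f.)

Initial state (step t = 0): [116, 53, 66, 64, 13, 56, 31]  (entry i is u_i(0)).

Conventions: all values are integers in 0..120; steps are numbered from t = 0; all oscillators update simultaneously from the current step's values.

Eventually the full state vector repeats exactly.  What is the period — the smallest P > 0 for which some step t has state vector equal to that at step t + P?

Answer: 14
Key observation: The state at step 56, [12, 19, 19, 19, 12, 12, 12], reappears at step 70 — and no state repeats earlier — so the cycle the system enters has period 14.

Derivation:
t=0: [116, 53, 66, 64, 13, 56, 31]
t=1: [85, 74, 57, 60, 56, 70, 79]
t=2: [28, 29, 51, 47, 52, 34, 23]
t=3: [86, 87, 87, 92, 86, 93, 79]
t=4: [20, 21, 21, 28, 20, 29, 14]
t=5: [63, 64, 64, 73, 63, 74, 55]
t=6: [47, 46, 46, 34, 47, 33, 57]
t=7: [97, 98, 98, 98, 97, 97, 84]
t=8: [48, 49, 49, 49, 48, 48, 32]
t=9: [95, 94, 94, 94, 95, 95, 95]
t=10: [44, 43, 43, 43, 44, 44, 44]
t=11: [108, 110, 110, 110, 108, 108, 108]
t=12: [85, 88, 88, 88, 85, 85, 85]
t=13: [17, 21, 21, 21, 17, 17, 17]
t=14: [54, 59, 59, 59, 54, 54, 54]
t=15: [74, 68, 68, 68, 74, 74, 74]
t=16: [22, 30, 30, 30, 22, 22, 22]
t=17: [72, 82, 82, 82, 72, 72, 72]
t=18: [19, 12, 12, 12, 19, 19, 19]
t=19: [51, 43, 43, 43, 51, 51, 51]
t=20: [93, 103, 103, 103, 93, 93, 93]
t=21: [46, 59, 59, 59, 46, 46, 46]
t=22: [92, 76, 76, 76, 92, 92, 92]
t=23: [30, 20, 20, 20, 30, 30, 30]
t=24: [82, 70, 70, 70, 82, 82, 82]
t=25: [12, 22, 22, 22, 12, 12, 12]
t=26: [43, 56, 56, 56, 43, 43, 43]
t=27: [101, 85, 85, 85, 101, 101, 101]
t=28: [51, 31, 31, 31, 51, 51, 51]
t=29: [88, 91, 91, 91, 88, 88, 88]
t=30: [26, 30, 30, 30, 26, 26, 26]
t=31: [81, 86, 86, 86, 81, 81, 81]
t=32: [6, 13, 13, 13, 6, 6, 6]
t=33: [23, 32, 32, 32, 23, 23, 23]
t=34: [75, 87, 87, 87, 75, 75, 75]
t=35: [16, 19, 19, 19, 16, 16, 16]
t=36: [50, 54, 54, 54, 50, 50, 50]
t=37: [87, 82, 82, 82, 87, 87, 87]
t=38: [17, 11, 11, 11, 17, 17, 17]
t=39: [46, 39, 39, 39, 46, 46, 46]
t=40: [105, 112, 112, 112, 105, 105, 105]
t=41: [80, 89, 89, 89, 80, 80, 80]
t=42: [6, 18, 18, 18, 6, 6, 6]
t=43: [27, 42, 42, 42, 27, 27, 27]
t=44: [89, 103, 103, 103, 89, 89, 89]
t=45: [37, 55, 55, 55, 37, 37, 37]
t=46: [102, 87, 87, 87, 102, 102, 102]
t=47: [54, 36, 36, 36, 54, 54, 54]
t=48: [85, 98, 98, 98, 85, 85, 85]
t=49: [24, 41, 41, 41, 24, 24, 24]
t=50: [83, 102, 102, 102, 83, 83, 83]
t=51: [23, 47, 47, 47, 23, 23, 23]
t=52: [76, 89, 89, 89, 76, 76, 76]
t=53: [15, 22, 22, 22, 15, 15, 15]
t=54: [50, 59, 59, 59, 50, 50, 50]
t=55: [83, 72, 72, 72, 83, 83, 83]
t=56: [12, 19, 19, 19, 12, 12, 12]
t=57: [41, 50, 50, 50, 41, 41, 41]
t=58: [110, 99, 99, 99, 110, 110, 110]
t=59: [81, 68, 68, 68, 81, 81, 81]
t=60: [11, 25, 25, 25, 11, 11, 11]
t=61: [43, 61, 61, 61, 43, 43, 43]
t=62: [97, 75, 75, 75, 97, 97, 97]
t=63: [42, 27, 27, 27, 42, 42, 42]
t=64: [105, 92, 92, 92, 105, 105, 105]
t=65: [65, 49, 49, 49, 65, 65, 65]
t=66: [57, 77, 77, 77, 57, 57, 57]
t=67: [54, 29, 29, 29, 54, 54, 54]
t=68: [80, 84, 84, 84, 80, 80, 80]
t=69: [3, 8, 8, 8, 3, 3, 3]
t=70: [12, 19, 19, 19, 12, 12, 12]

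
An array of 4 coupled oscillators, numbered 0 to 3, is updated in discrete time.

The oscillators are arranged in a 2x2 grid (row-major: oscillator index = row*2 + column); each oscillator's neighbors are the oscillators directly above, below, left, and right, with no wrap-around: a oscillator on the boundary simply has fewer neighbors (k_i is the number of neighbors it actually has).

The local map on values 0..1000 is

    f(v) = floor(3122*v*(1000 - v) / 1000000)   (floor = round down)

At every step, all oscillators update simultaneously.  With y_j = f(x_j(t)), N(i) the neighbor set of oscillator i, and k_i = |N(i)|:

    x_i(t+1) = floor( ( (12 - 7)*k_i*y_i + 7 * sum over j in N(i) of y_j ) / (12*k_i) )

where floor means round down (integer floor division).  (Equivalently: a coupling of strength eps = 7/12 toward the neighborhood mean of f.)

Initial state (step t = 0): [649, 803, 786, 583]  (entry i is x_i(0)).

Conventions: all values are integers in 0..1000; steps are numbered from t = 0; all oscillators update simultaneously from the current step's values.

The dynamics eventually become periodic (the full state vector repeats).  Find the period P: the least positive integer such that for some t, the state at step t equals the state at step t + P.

Answer: 2
Key observation: The state at step 18, [773, 773, 773, 773], reappears at step 20 — and no state repeats earlier — so the cycle the system enters has period 2.

Derivation:
t=0: [649, 803, 786, 583]
t=1: [593, 633, 647, 612]
t=2: [733, 737, 732, 728]
t=3: [609, 610, 613, 612]
t=4: [741, 742, 741, 741]
t=5: [598, 598, 599, 598]
t=6: [749, 750, 749, 749]
t=7: [585, 585, 586, 585]
t=8: [757, 757, 757, 757]
t=9: [574, 574, 574, 574]
t=10: [763, 763, 763, 763]
t=11: [564, 564, 564, 564]
t=12: [767, 767, 767, 767]
t=13: [557, 557, 557, 557]
t=14: [770, 770, 770, 770]
t=15: [552, 552, 552, 552]
t=16: [772, 772, 772, 772]
t=17: [549, 549, 549, 549]
t=18: [773, 773, 773, 773]
t=19: [547, 547, 547, 547]
t=20: [773, 773, 773, 773]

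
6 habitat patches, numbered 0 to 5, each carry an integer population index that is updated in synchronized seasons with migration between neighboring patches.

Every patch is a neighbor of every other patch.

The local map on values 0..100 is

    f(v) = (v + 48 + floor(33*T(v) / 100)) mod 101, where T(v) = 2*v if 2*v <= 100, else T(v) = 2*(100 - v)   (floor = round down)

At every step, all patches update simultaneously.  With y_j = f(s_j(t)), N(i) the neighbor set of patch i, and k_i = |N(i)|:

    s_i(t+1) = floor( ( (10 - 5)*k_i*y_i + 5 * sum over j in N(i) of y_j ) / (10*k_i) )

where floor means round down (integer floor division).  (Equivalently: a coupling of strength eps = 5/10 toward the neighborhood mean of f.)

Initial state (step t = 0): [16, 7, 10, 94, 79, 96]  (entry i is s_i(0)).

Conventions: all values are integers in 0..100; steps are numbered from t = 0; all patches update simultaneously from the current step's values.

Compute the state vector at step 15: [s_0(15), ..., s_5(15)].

Simulating step by step:
t=0: [16, 7, 10, 94, 79, 96]
t=1: [62, 56, 58, 50, 48, 50]
t=2: [32, 31, 31, 30, 28, 30]
t=3: [48, 88, 88, 87, 86, 87]
t=4: [34, 40, 40, 40, 40, 40]
t=5: [8, 12, 12, 12, 12, 12]
t=6: [64, 66, 66, 66, 66, 66]
t=7: [34, 34, 34, 34, 34, 34]
t=8: [3, 3, 3, 3, 3, 3]
t=9: [52, 52, 52, 52, 52, 52]
t=10: [30, 30, 30, 30, 30, 30]
t=11: [97, 97, 97, 97, 97, 97]
t=12: [45, 45, 45, 45, 45, 45]
t=13: [21, 21, 21, 21, 21, 21]
t=14: [82, 82, 82, 82, 82, 82]
t=15: [40, 40, 40, 40, 40, 40]

Answer: [40, 40, 40, 40, 40, 40]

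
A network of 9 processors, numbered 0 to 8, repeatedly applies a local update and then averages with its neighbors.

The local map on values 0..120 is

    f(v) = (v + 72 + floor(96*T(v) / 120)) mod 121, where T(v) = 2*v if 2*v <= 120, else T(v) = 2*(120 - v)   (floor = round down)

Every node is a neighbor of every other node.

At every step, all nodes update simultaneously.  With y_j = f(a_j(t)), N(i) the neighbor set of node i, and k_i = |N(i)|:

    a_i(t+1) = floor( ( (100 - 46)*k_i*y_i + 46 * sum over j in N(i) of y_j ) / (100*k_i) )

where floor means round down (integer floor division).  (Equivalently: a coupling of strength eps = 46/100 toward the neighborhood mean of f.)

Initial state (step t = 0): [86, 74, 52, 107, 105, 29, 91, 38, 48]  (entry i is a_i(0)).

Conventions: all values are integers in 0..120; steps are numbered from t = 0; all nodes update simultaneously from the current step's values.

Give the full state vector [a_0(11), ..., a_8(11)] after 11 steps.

Simulating step by step:
t=0: [86, 74, 52, 107, 105, 29, 91, 38, 48]
t=1: [82, 85, 80, 76, 77, 51, 81, 62, 74]
t=2: [93, 93, 94, 95, 95, 89, 94, 99, 96]
t=3: [86, 86, 86, 86, 86, 87, 86, 84, 85]
t=4: [91, 91, 91, 91, 91, 90, 91, 91, 91]
t=5: [88, 88, 88, 88, 88, 88, 88, 88, 88]
t=6: [90, 90, 90, 90, 90, 90, 90, 90, 90]
t=7: [89, 89, 89, 89, 89, 89, 89, 89, 89]
t=8: [89, 89, 89, 89, 89, 89, 89, 89, 89]
t=9: [89, 89, 89, 89, 89, 89, 89, 89, 89]
t=10: [89, 89, 89, 89, 89, 89, 89, 89, 89]
t=11: [89, 89, 89, 89, 89, 89, 89, 89, 89]

Answer: [89, 89, 89, 89, 89, 89, 89, 89, 89]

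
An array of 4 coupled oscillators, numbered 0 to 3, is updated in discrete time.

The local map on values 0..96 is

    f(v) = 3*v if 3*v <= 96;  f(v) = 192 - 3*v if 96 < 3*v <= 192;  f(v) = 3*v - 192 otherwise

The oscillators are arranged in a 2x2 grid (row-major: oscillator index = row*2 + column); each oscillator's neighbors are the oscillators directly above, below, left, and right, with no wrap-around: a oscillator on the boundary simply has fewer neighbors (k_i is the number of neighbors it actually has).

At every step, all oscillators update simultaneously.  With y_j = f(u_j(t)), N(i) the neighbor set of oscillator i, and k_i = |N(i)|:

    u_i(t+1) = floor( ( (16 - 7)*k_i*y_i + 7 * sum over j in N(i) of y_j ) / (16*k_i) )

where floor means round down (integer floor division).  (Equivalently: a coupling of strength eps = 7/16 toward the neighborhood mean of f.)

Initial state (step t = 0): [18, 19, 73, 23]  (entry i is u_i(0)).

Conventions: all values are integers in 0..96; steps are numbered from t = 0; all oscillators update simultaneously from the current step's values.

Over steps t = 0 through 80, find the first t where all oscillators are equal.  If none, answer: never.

Answer: 14
Key observation: Synchronization is absorbing here: once all oscillators are equal they stay equal, and step 14 is the first all-equal step.

Derivation:
t=0: [18, 19, 73, 23]  (not all equal)
t=1: [48, 58, 42, 57]  (not all equal)
t=2: [45, 25, 52, 30]  (not all equal)
t=3: [56, 74, 52, 74]  (not all equal)
t=4: [27, 28, 32, 31]  (not all equal)
t=5: [84, 85, 92, 91]  (not all equal)
t=6: [65, 66, 78, 77]  (not all equal)
t=7: [12, 12, 32, 32]  (not all equal)
t=8: [49, 49, 82, 82]  (not all equal)
t=9: [46, 46, 52, 52]  (not all equal)
t=10: [50, 50, 39, 39]  (not all equal)
t=11: [49, 49, 67, 67]  (not all equal)
t=12: [37, 37, 16, 16]  (not all equal)
t=13: [73, 73, 55, 55]  (not all equal)
t=14: [27, 27, 27, 27]  (all equal)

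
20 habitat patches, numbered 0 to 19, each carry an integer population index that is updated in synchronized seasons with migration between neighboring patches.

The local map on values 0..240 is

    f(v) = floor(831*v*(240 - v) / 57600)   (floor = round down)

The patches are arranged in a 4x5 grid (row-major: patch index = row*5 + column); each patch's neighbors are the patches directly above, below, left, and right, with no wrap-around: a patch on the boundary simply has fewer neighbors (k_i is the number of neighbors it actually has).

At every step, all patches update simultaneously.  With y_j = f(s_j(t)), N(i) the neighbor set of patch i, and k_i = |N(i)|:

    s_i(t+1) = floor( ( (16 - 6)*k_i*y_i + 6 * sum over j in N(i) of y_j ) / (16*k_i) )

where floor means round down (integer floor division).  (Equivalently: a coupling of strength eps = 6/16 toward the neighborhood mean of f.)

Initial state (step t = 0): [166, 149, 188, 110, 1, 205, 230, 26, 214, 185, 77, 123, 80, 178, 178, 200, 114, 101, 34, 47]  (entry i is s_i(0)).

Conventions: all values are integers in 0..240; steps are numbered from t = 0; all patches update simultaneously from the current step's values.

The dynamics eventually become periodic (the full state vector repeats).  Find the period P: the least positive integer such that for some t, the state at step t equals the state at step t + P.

Simulating step by step:
t=0: [166, 149, 188, 110, 1, 205, 230, 26, 214, 185, 77, 123, 80, 178, 178, 200, 114, 101, 34, 47]
t=1: [166, 165, 148, 156, 67, 113, 75, 91, 105, 121, 166, 186, 175, 148, 153, 144, 194, 187, 124, 130]
t=2: [182, 180, 192, 189, 178, 195, 179, 191, 201, 199, 179, 150, 165, 194, 196, 181, 140, 151, 197, 203]
t=3: [147, 152, 136, 137, 147, 137, 155, 138, 119, 122, 157, 186, 172, 130, 121, 163, 193, 183, 129, 113]
t=4: [197, 193, 202, 202, 200, 198, 188, 198, 206, 205, 182, 153, 170, 202, 206, 172, 140, 156, 199, 206]
t=5: [122, 127, 113, 109, 111, 126, 140, 123, 104, 104, 154, 182, 164, 114, 102, 171, 194, 179, 123, 104]
t=6: [207, 206, 206, 205, 205, 204, 198, 203, 204, 204, 185, 160, 179, 203, 203, 166, 139, 162, 200, 204]
t=7: [99, 102, 102, 103, 103, 111, 121, 112, 105, 105, 149, 173, 152, 112, 107, 175, 194, 173, 121, 107]
t=8: [202, 203, 203, 203, 203, 204, 202, 204, 204, 204, 189, 172, 189, 204, 205, 163, 142, 170, 201, 205]
t=9: [108, 108, 107, 107, 107, 110, 114, 108, 105, 105, 143, 160, 138, 108, 103, 176, 190, 163, 118, 104]
t=10: [205, 205, 205, 204, 204, 205, 204, 204, 204, 204, 194, 185, 199, 204, 203, 164, 151, 181, 203, 204]
t=11: [103, 103, 103, 104, 105, 106, 108, 105, 105, 105, 133, 142, 120, 106, 106, 172, 180, 148, 113, 106]
t=12: [203, 203, 203, 203, 204, 204, 204, 204, 204, 204, 199, 197, 204, 204, 204, 172, 167, 193, 204, 204]
t=13: [107, 107, 107, 107, 105, 106, 106, 105, 105, 105, 122, 123, 108, 105, 105, 159, 161, 129, 108, 105]
t=14: [204, 204, 204, 204, 204, 204, 204, 204, 204, 204, 203, 204, 205, 204, 204, 188, 189, 202, 204, 204]
t=15: [105, 105, 105, 105, 105, 105, 105, 104, 105, 105, 111, 108, 104, 104, 105, 134, 131, 112, 105, 105]
t=16: [204, 204, 204, 204, 204, 204, 204, 204, 204, 204, 205, 205, 204, 204, 204, 204, 205, 205, 204, 204]
t=17: [105, 105, 105, 105, 105, 104, 104, 105, 105, 105, 103, 103, 104, 105, 105, 104, 103, 103, 104, 105]
t=18: [204, 204, 204, 204, 204, 203, 203, 204, 204, 204, 203, 203, 203, 204, 204, 203, 203, 203, 203, 204]
t=19: [105, 105, 105, 105, 105, 107, 107, 105, 105, 105, 108, 108, 107, 105, 105, 108, 108, 108, 107, 105]
t=20: [204, 204, 204, 204, 204, 204, 204, 204, 204, 204, 205, 205, 204, 204, 204, 205, 205, 205, 204, 204]
t=21: [105, 105, 105, 105, 105, 104, 104, 105, 105, 105, 103, 103, 104, 105, 105, 103, 103, 103, 104, 105]
t=22: [204, 204, 204, 204, 204, 203, 203, 204, 204, 204, 203, 203, 203, 204, 204, 203, 203, 203, 203, 204]

Answer: 4
Key observation: The state at step 18, [204, 204, 204, 204, 204, 203, 203, 204, 204, 204, 203, 203, 203, 204, 204, 203, 203, 203, 203, 204], reappears at step 22 — and no state repeats earlier — so the cycle the system enters has period 4.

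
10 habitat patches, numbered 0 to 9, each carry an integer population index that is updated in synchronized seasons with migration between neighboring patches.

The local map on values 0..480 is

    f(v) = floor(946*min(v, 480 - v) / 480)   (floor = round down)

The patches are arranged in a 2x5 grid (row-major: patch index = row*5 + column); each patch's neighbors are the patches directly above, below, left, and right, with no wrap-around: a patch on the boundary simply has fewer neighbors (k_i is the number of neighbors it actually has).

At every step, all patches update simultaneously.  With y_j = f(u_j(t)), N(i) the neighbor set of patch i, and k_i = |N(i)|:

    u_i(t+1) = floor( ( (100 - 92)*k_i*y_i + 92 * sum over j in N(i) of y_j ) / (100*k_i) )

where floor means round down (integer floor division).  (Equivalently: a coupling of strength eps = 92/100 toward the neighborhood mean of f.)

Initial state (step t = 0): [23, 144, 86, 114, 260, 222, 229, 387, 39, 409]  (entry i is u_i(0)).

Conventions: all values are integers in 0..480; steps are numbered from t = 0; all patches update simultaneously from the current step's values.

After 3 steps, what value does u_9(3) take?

Simulating step by step:
t=0: [23, 144, 86, 114, 260, 222, 229, 387, 39, 409]
t=1: [334, 226, 225, 225, 201, 263, 313, 228, 173, 245]
t=2: [424, 360, 445, 397, 448, 317, 431, 376, 442, 375]
t=3: [265, 102, 190, 75, 174, 120, 241, 89, 181, 79]

Answer: u_9(3) = 79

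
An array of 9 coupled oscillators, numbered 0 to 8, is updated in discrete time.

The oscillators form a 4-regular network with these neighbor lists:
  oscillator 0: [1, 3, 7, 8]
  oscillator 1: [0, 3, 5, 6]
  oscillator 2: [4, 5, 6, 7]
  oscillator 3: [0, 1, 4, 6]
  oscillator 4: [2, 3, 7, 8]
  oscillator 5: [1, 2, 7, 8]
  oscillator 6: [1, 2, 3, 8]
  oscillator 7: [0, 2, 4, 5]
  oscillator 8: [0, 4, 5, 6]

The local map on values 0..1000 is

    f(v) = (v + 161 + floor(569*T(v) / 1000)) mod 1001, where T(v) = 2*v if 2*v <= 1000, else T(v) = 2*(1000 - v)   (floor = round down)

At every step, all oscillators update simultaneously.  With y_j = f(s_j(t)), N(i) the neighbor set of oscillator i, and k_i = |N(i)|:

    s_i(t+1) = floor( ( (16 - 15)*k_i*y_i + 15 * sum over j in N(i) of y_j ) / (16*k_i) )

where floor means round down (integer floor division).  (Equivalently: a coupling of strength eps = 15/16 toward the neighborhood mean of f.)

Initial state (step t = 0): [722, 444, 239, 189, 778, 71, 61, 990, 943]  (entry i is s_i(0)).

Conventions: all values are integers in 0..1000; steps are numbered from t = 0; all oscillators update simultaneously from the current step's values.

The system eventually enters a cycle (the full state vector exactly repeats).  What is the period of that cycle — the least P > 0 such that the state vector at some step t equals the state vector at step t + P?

Answer: 4
Key observation: The state at step 9, [213, 213, 213, 213, 213, 213, 213, 213, 213], reappears at step 13 — and no state repeats earlier — so the cycle the system enters has period 4.

Derivation:
t=0: [722, 444, 239, 189, 778, 71, 61, 990, 943]
t=1: [247, 326, 265, 220, 378, 279, 372, 331, 242]
t=2: [754, 764, 877, 852, 741, 780, 737, 790, 832]
t=3: [186, 189, 191, 193, 182, 185, 183, 188, 192]
t=4: [567, 560, 555, 557, 567, 566, 568, 558, 555]
t=5: [220, 219, 219, 219, 220, 220, 220, 219, 219]
t=6: [629, 630, 630, 630, 629, 629, 629, 630, 630]
t=7: [211, 211, 211, 211, 211, 211, 211, 211, 211]
t=8: [612, 612, 612, 612, 612, 612, 612, 612, 612]
t=9: [213, 213, 213, 213, 213, 213, 213, 213, 213]
t=10: [616, 616, 616, 616, 616, 616, 616, 616, 616]
t=11: [212, 212, 212, 212, 212, 212, 212, 212, 212]
t=12: [614, 614, 614, 614, 614, 614, 614, 614, 614]
t=13: [213, 213, 213, 213, 213, 213, 213, 213, 213]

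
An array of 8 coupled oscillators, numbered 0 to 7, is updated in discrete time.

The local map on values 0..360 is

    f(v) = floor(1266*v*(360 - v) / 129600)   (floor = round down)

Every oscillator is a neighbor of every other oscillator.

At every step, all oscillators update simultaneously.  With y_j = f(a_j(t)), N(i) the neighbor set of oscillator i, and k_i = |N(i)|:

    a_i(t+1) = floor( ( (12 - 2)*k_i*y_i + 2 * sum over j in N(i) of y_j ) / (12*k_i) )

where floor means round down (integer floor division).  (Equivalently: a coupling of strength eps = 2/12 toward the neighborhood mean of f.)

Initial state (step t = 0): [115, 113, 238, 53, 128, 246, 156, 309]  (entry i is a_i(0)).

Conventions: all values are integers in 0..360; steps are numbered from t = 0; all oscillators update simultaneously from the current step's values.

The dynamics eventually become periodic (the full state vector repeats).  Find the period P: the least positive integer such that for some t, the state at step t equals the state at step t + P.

Answer: 4
Key observation: The state at step 31, [316, 316, 316, 316, 316, 316, 316, 316], reappears at step 35 — and no state repeats earlier — so the cycle the system enters has period 4.

Derivation:
t=0: [115, 113, 238, 53, 128, 246, 156, 309]
t=1: [270, 268, 277, 175, 282, 268, 298, 171]
t=2: [238, 241, 228, 302, 220, 241, 192, 301]
t=3: [278, 276, 287, 188, 292, 276, 304, 189]
t=4: [224, 227, 209, 299, 200, 227, 178, 299]
t=5: [292, 289, 301, 195, 304, 289, 307, 195]
t=6: [197, 202, 180, 295, 175, 202, 168, 295]
t=7: [307, 305, 309, 205, 309, 305, 308, 205]
t=8: [165, 169, 161, 288, 161, 169, 163, 288]
t=9: [308, 309, 306, 217, 306, 309, 307, 217]
t=10: [163, 160, 167, 282, 167, 160, 164, 282]
t=11: [308, 307, 309, 228, 309, 307, 308, 228]
t=12: [162, 164, 160, 273, 160, 164, 162, 273]
t=13: [309, 309, 308, 243, 308, 309, 309, 243]
t=14: [159, 159, 161, 259, 161, 159, 159, 259]
t=15: [309, 309, 309, 263, 309, 309, 309, 263]
t=16: [157, 157, 157, 235, 157, 157, 157, 235]
t=17: [309, 309, 309, 289, 309, 309, 309, 289]
t=18: [155, 155, 155, 193, 155, 155, 155, 193]
t=19: [310, 310, 310, 313, 310, 310, 310, 313]
t=20: [150, 150, 150, 144, 150, 150, 150, 144]
t=21: [306, 306, 306, 303, 306, 306, 306, 303]
t=22: [161, 161, 161, 167, 161, 161, 161, 167]
t=23: [312, 312, 312, 313, 312, 312, 312, 313]
t=24: [145, 145, 145, 143, 145, 145, 145, 143]
t=25: [303, 303, 303, 303, 303, 303, 303, 303]
t=26: [168, 168, 168, 168, 168, 168, 168, 168]
t=27: [315, 315, 315, 315, 315, 315, 315, 315]
t=28: [138, 138, 138, 138, 138, 138, 138, 138]
t=29: [299, 299, 299, 299, 299, 299, 299, 299]
t=30: [178, 178, 178, 178, 178, 178, 178, 178]
t=31: [316, 316, 316, 316, 316, 316, 316, 316]
t=32: [135, 135, 135, 135, 135, 135, 135, 135]
t=33: [296, 296, 296, 296, 296, 296, 296, 296]
t=34: [185, 185, 185, 185, 185, 185, 185, 185]
t=35: [316, 316, 316, 316, 316, 316, 316, 316]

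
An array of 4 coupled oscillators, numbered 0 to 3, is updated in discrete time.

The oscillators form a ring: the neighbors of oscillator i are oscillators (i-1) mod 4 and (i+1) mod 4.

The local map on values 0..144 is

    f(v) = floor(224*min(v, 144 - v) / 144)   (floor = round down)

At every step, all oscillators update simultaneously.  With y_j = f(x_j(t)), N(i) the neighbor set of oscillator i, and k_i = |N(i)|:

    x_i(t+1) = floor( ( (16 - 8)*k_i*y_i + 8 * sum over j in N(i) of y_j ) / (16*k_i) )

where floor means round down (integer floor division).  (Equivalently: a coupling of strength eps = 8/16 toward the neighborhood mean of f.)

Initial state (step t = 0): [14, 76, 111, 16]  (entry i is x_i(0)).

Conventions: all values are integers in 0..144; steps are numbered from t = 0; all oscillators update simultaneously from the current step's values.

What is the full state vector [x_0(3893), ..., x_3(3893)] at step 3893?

Simulating step by step:
t=0: [14, 76, 111, 16]
t=1: [42, 70, 57, 30]
t=2: [71, 92, 82, 61]
t=3: [98, 91, 91, 98]
t=4: [73, 79, 79, 73]
t=5: [107, 103, 103, 107]
t=6: [58, 61, 61, 58]
t=7: [91, 93, 93, 91]
t=8: [81, 79, 79, 81]
t=9: [98, 100, 100, 98]
t=10: [70, 68, 68, 70]
t=11: [107, 105, 105, 107]
t=12: [57, 59, 59, 57]
t=13: [88, 90, 90, 88]
t=14: [86, 84, 84, 86]
t=15: [90, 92, 92, 90]
t=16: [83, 81, 81, 83]
t=17: [95, 97, 97, 95]
t=18: [75, 73, 73, 75]
t=19: [107, 109, 109, 107]
t=20: [56, 54, 54, 56]
t=21: [86, 84, 84, 86]

Answer: [90, 92, 92, 90]
Key observation: The state at step 14, [86, 84, 84, 86], reappears at step 21: the system is in a cycle of period 7 from step 14 on.  Therefore the state at step 3893 equals the state at step 14 + ((3893 - 14) mod 7) = 15, which is [90, 92, 92, 90].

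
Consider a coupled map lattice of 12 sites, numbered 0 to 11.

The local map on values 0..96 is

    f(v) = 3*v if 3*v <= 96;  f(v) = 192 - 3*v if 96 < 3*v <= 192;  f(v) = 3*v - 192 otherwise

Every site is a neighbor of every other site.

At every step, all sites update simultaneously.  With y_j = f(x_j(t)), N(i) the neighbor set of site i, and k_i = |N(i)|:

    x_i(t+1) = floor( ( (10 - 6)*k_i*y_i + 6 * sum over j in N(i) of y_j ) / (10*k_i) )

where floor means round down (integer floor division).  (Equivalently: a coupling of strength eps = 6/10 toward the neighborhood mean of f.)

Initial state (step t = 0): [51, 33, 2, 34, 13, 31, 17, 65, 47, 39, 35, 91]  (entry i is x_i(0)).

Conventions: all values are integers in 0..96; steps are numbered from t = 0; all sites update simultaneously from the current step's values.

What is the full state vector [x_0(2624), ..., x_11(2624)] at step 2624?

Answer: [24, 24, 26, 25, 24, 24, 24, 24, 24, 24, 24, 24]
Key observation: The state at step 36, [24, 24, 26, 25, 24, 24, 24, 24, 24, 24, 24, 24], reappears at step 38: the system is in a cycle of period 2 from step 36 on.  Therefore the state at step 2624 equals the state at step 36 + ((2624 - 36) mod 2) = 36, which is [24, 24, 26, 25, 24, 24, 24, 24, 24, 24, 24, 24].

Derivation:
t=0: [51, 33, 2, 34, 13, 31, 17, 65, 47, 39, 35, 91]
t=1: [52, 70, 40, 69, 52, 70, 56, 39, 56, 64, 68, 66]
t=2: [30, 24, 43, 23, 30, 24, 26, 44, 26, 18, 22, 20]
t=3: [77, 71, 68, 70, 77, 71, 73, 67, 73, 65, 69, 67]
t=4: [26, 20, 17, 19, 26, 20, 22, 16, 22, 14, 18, 16]
t=5: [65, 59, 56, 58, 65, 59, 61, 55, 61, 53, 57, 55]
t=6: [12, 16, 19, 17, 12, 16, 14, 20, 14, 22, 18, 20]
t=7: [45, 49, 52, 50, 45, 49, 47, 53, 47, 55, 51, 53]
t=8: [47, 43, 40, 42, 47, 43, 45, 39, 45, 37, 41, 39]
t=9: [60, 64, 67, 65, 60, 64, 62, 68, 62, 70, 66, 68]
t=10: [9, 5, 8, 6, 9, 5, 7, 9, 7, 11, 7, 9]
t=11: [24, 20, 23, 21, 24, 20, 22, 24, 22, 26, 22, 24]
t=12: [69, 65, 68, 66, 69, 65, 67, 69, 67, 71, 67, 69]
t=13: [12, 8, 11, 9, 12, 8, 10, 12, 10, 14, 10, 12]
t=14: [33, 29, 32, 30, 33, 29, 31, 33, 31, 35, 31, 33]
t=15: [92, 89, 93, 90, 92, 89, 92, 92, 92, 89, 92, 92]
t=16: [82, 79, 83, 80, 82, 79, 82, 82, 82, 79, 82, 82]
t=17: [52, 49, 53, 50, 52, 49, 52, 52, 52, 49, 52, 52]
t=18: [37, 40, 36, 39, 37, 40, 37, 37, 37, 40, 37, 37]
t=19: [79, 76, 80, 77, 79, 76, 79, 79, 79, 76, 79, 79]
t=20: [43, 40, 44, 41, 43, 40, 43, 43, 43, 40, 43, 43]
t=21: [64, 67, 63, 66, 64, 67, 64, 64, 64, 67, 64, 64]
t=22: [1, 5, 3, 4, 1, 5, 1, 1, 1, 5, 1, 1]
t=23: [5, 9, 7, 8, 5, 9, 5, 5, 5, 9, 5, 5]
t=24: [17, 21, 19, 20, 17, 21, 17, 17, 17, 21, 17, 17]
t=25: [53, 57, 55, 56, 53, 57, 53, 53, 53, 57, 53, 53]
t=26: [30, 26, 28, 27, 30, 26, 30, 30, 30, 26, 30, 30]
t=27: [87, 83, 85, 84, 87, 83, 87, 87, 87, 83, 87, 87]
t=28: [66, 62, 64, 63, 66, 62, 66, 66, 66, 62, 66, 66]
t=29: [5, 5, 3, 4, 5, 5, 5, 5, 5, 5, 5, 5]
t=30: [14, 14, 12, 13, 14, 14, 14, 14, 14, 14, 14, 14]
t=31: [41, 41, 39, 40, 41, 41, 41, 41, 41, 41, 41, 41]
t=32: [69, 69, 71, 70, 69, 69, 69, 69, 69, 69, 69, 69]
t=33: [15, 15, 17, 16, 15, 15, 15, 15, 15, 15, 15, 15]
t=34: [45, 45, 47, 46, 45, 45, 45, 45, 45, 45, 45, 45]
t=35: [56, 56, 54, 55, 56, 56, 56, 56, 56, 56, 56, 56]
t=36: [24, 24, 26, 25, 24, 24, 24, 24, 24, 24, 24, 24]
t=37: [72, 72, 74, 73, 72, 72, 72, 72, 72, 72, 72, 72]
t=38: [24, 24, 26, 25, 24, 24, 24, 24, 24, 24, 24, 24]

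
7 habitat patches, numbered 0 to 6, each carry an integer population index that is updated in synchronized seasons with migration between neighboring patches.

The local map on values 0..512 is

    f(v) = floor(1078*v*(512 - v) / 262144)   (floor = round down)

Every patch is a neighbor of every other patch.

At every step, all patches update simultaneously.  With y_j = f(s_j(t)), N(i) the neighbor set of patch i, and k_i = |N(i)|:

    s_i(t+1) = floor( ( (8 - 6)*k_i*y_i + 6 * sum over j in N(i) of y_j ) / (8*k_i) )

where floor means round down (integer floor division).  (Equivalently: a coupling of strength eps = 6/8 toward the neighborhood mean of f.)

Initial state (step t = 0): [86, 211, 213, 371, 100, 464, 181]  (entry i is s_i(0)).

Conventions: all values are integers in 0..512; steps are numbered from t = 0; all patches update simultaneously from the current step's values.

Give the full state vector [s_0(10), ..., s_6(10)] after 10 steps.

Answer: [268, 268, 268, 268, 268, 268, 268]

Derivation:
t=0: [86, 211, 213, 371, 100, 464, 181]
t=1: [192, 206, 206, 201, 195, 185, 204]
t=2: [254, 255, 255, 255, 255, 254, 255]
t=3: [269, 269, 269, 269, 269, 269, 269]
t=4: [268, 268, 268, 268, 268, 268, 268]
t=5: [268, 268, 268, 268, 268, 268, 268]
t=6: [268, 268, 268, 268, 268, 268, 268]
t=7: [268, 268, 268, 268, 268, 268, 268]
t=8: [268, 268, 268, 268, 268, 268, 268]
t=9: [268, 268, 268, 268, 268, 268, 268]
t=10: [268, 268, 268, 268, 268, 268, 268]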